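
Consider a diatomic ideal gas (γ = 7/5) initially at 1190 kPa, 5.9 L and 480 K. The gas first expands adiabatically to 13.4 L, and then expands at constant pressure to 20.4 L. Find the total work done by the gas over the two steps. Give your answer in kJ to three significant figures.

W_total ≈ 7.55 kJ

Step 1 (adiabatic): W = (P₁V₁ − P₂V₂)/(γ−1) = (7021 − 5057)/0.4 = 4910 J.
After step 1: P = 377.4 kPa, V = 13.4 L, T = 345.7 K.
Step 2 (isobaric): W = PΔV = (377.4 kPa)(20.4 − 13.4 L) = 2642 J.
W_total = 4910 + 2642 = 7552 J.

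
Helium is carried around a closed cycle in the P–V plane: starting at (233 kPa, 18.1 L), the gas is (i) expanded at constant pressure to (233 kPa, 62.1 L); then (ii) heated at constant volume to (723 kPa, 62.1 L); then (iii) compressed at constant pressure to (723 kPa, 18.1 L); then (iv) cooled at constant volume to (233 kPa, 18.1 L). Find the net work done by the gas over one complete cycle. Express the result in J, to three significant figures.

Constant-volume legs do no work.
W(i) = (233)(62.1 − 18.1) = 10252 J; W(iii) = (723)(18.1 − 62.1) = -31812 J.
W_net = 10252 − 31812 = -21560 J (the counter-clockwise enclosed area).

W_net ≈ -21600 J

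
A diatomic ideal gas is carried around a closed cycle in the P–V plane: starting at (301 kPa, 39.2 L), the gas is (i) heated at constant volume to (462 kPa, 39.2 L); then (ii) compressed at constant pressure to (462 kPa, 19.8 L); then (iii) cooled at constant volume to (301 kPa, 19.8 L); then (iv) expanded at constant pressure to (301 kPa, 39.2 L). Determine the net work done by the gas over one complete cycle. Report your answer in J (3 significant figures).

Constant-volume legs do no work.
W(ii) = (462)(19.8 − 39.2) = -8963 J; W(iv) = (301)(39.2 − 19.8) = 5839 J.
W_net = -8963 + 5839 = -3123 J (the counter-clockwise enclosed area).

W_net ≈ -3120 J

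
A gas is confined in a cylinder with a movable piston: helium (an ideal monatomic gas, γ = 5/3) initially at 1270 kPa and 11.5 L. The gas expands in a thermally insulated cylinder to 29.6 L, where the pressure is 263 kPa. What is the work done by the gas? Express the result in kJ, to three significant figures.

Adiabatic: W = (P₁V₁ − P₂V₂)/(γ − 1) with γ = 5/3.
P₁V₁ = 14605 J, P₂V₂ = 7785 J.
W = (14605 − 7785) / 0.6667 = 10230 J.

W ≈ 10.2 kJ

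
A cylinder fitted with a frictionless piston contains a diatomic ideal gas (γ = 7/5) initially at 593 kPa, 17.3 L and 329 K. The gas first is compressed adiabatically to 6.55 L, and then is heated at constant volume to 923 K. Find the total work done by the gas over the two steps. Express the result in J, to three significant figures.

W_total ≈ -12200 J

Step 1 (adiabatic): W = (P₁V₁ − P₂V₂)/(γ−1) = (10259 − 15129)/0.4 = -12176 J.
Step 2 (isochoric): W = 0 (constant volume).
W_total = -12176 + 0 = -12176 J.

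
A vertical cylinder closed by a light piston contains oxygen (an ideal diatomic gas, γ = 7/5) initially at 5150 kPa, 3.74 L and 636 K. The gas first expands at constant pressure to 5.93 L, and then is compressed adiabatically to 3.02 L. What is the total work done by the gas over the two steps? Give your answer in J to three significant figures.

W_total ≈ -12400 J

Step 1 (isobaric): W = PΔV = (5150 kPa)(5.93 − 3.74 L) = 11278 J.
After step 1: P = 5150 kPa, V = 5.93 L, T = 1008 K.
Step 2 (adiabatic): W = (P₁V₁ − P₂V₂)/(γ−1) = (30540 − 40002)/0.4 = -23656 J.
W_total = 11278 − 23656 = -12378 J.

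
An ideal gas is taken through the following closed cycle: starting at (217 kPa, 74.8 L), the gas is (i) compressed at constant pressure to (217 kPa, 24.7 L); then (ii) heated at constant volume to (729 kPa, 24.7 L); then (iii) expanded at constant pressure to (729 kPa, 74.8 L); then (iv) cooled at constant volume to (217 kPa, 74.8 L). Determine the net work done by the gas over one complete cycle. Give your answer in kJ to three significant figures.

Constant-volume legs do no work.
W(i) = (217)(24.7 − 74.8) = -10872 J; W(iii) = (729)(74.8 − 24.7) = 36523 J.
W_net = -10872 + 36523 = 25651 J (the clockwise enclosed area).

W_net ≈ 25.7 kJ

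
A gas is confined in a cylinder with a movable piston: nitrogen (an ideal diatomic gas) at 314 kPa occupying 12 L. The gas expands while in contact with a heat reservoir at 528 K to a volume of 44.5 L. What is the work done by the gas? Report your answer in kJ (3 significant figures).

W ≈ 4.94 kJ

Isothermal: W = nRT ln(V₂/V₁) = P₁V₁ ln(V₂/V₁).
P₁V₁ = (314 kPa)(12 L) = 3768 J.
W = 3768 × ln(44.5/12) = 3768 × 1.311
W_by_gas = 4938 J.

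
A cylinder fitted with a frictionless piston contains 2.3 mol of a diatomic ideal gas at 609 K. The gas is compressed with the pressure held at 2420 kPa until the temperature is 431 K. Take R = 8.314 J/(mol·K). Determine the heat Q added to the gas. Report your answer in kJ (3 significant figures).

Isobaric: W = nRΔT = (2.3)(8.314)(-178) = -3404 J.
ΔU = nCᵥΔT with Cᵥ = 5R/2: ΔU = (2.3)(20.79)(-178) = -8509 J.
Q = ΔU + W = -8509 − 3404 = -11913 J.

Q ≈ -11.9 kJ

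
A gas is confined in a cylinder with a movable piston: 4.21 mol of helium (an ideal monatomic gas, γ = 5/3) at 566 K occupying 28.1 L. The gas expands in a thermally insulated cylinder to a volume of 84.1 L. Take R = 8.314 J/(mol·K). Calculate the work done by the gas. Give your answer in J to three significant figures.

Adiabatic: TV^(γ−1) = const with γ = 5/3.
T₂ = T₁ (V₁/V₂)^(γ−1) = 566 × (28.1/84.1)^0.667 = 566 × 0.4815 = 272.5 K.
W_by = nCᵥ(T₁ − T₂) = (4.21)(12.47)(566 − 272.5) = 15408 J.

W ≈ 15400 J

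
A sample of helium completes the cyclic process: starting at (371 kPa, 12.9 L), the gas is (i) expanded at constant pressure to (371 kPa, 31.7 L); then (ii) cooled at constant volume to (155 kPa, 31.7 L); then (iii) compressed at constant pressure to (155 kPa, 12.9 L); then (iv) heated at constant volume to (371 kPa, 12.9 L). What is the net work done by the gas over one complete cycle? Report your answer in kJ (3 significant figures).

Constant-volume legs do no work.
W(i) = (371)(31.7 − 12.9) = 6975 J; W(iii) = (155)(12.9 − 31.7) = -2914 J.
W_net = 6975 − 2914 = 4061 J (the clockwise enclosed area).

W_net ≈ 4.06 kJ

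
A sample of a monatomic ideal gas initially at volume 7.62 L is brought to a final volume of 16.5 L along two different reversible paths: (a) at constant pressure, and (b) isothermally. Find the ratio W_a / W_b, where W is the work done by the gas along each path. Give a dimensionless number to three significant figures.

Path (a) isobaric: W = P₁(V₂ − V₁) → W_a/(P₁V₁) = 1.165.
Path (b) isothermal: W = P₁V₁ ln(V₂/V₁) → W_b/(P₁V₁) = 0.7726.
W_a / W_b = 1.165 / 0.7726 = 1.508.

W_a / W_b ≈ 1.51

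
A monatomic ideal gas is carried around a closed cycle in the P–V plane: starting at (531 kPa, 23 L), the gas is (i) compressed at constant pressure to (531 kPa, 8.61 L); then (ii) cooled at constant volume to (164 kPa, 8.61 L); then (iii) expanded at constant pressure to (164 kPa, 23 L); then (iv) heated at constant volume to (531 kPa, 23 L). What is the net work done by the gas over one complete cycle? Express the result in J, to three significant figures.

W_net ≈ -5280 J

Constant-volume legs do no work.
W(i) = (531)(8.61 − 23) = -7641 J; W(iii) = (164)(23 − 8.61) = 2360 J.
W_net = -7641 + 2360 = -5281 J (the counter-clockwise enclosed area).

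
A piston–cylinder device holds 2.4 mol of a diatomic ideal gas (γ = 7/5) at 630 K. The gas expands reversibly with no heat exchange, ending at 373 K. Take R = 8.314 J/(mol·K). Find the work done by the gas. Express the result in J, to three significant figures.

Adiabatic ⇒ Q = 0, so W_by = −ΔU = nCᵥ(T₁ − T₂).
Cᵥ = 5R/2 = 20.79 J/(mol·K).
W = (2.4)(20.79)(630 − 373) = 12820 J.

W ≈ 12800 J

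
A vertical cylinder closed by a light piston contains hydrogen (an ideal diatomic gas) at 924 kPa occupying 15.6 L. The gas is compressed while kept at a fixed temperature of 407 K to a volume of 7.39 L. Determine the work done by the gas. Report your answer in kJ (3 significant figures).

Isothermal: W = nRT ln(V₂/V₁) = P₁V₁ ln(V₂/V₁).
P₁V₁ = (924 kPa)(15.6 L) = 14414 J.
W = 14414 × ln(7.39/15.6) = 14414 × -0.7471
W_by_gas = -10770 J.

W ≈ -10.8 kJ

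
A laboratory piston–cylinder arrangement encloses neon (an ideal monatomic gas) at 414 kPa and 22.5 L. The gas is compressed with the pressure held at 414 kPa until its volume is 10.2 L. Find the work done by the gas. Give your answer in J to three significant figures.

Isobaric: W = P ΔV.
W = (414 kPa)(10.2 − 22.5 L) = (414)(-12.3) = -5092 J.

W ≈ -5090 J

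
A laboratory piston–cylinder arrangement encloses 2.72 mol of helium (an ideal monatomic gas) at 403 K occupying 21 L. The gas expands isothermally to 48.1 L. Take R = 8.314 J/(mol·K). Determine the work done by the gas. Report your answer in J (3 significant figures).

Isothermal: W = nRT ln(V₂/V₁).
W = (2.72)(8.314)(403) × ln(48.1/21)
  = 9113 × 0.8288
W_by_gas = 7553 J.

W ≈ 7550 J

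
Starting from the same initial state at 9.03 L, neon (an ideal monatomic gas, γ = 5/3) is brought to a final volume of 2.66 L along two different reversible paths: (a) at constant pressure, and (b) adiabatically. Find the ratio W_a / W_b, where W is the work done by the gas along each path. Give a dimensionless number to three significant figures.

Path (a) isobaric: W = P₁(V₂ − V₁) → W_a/(P₁V₁) = -0.7054.
Path (b) adiabatic: W = P₁V₁(1 − (V₁/V₂)^(γ−1))/(γ−1) → W_b/(P₁V₁) = -1.888.
W_a / W_b = -0.7054 / -1.888 = 0.3736.

W_a / W_b ≈ 0.374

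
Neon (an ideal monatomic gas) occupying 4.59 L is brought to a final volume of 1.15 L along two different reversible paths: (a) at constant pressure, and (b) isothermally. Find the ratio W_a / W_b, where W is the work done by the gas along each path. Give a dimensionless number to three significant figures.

Path (a) isobaric: W = P₁(V₂ − V₁) → W_a/(P₁V₁) = -0.7495.
Path (b) isothermal: W = P₁V₁ ln(V₂/V₁) → W_b/(P₁V₁) = -1.384.
W_a / W_b = -0.7495 / -1.384 = 0.5415.

W_a / W_b ≈ 0.541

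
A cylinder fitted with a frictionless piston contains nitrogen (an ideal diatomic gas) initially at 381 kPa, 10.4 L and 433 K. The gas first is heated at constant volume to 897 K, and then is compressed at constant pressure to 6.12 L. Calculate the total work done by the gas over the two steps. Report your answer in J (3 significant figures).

W_total ≈ -3380 J

Step 1 (isochoric): W = 0 (constant volume).
After step 1: P = 789.3 kPa (V unchanged).
Step 2 (isobaric): W = PΔV = (789.3 kPa)(6.12 − 10.4 L) = -3378 J.
W_total = 0 − 3378 = -3378 J.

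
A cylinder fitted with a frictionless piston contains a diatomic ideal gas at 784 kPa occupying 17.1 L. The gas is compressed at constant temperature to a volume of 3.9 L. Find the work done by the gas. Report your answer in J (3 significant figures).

Isothermal: W = nRT ln(V₂/V₁) = P₁V₁ ln(V₂/V₁).
P₁V₁ = (784 kPa)(17.1 L) = 13406 J.
W = 13406 × ln(3.9/17.1) = 13406 × -1.478
W_by_gas = -19816 J.

W ≈ -19800 J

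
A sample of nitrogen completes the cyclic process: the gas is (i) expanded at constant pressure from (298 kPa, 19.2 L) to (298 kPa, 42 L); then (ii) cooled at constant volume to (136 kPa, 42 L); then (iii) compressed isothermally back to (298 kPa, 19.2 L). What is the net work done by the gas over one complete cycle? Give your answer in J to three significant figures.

W_net ≈ 2320 J

Leg (i): W = PΔV = (298)(42 − 19.2) = 6794 J.
Leg (ii): W = 0.
Leg (iii): W = PᵢVᵢ ln(V_f/Vᵢ) = (5712) ln(19.2/42) = -4471 J.
W_net = 6794 − 4471 = 2323 J.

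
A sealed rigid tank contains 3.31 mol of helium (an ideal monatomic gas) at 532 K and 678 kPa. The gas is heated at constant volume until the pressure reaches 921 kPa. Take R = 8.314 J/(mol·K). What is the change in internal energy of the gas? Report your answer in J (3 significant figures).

Constant volume ⇒ W = 0, so Q = ΔU = nCᵥΔT with Cᵥ = 3R/2 = 12.47 J/(mol·K).
At constant V, T₂/T₁ = P₂/P₁ ⇒ ΔT = T₁(P₂/P₁ − 1) = 532·(921/678 − 1) = 190.7 K.
ΔU = (3.31)(12.47)(190.7) = 7871 J.

ΔU ≈ 7870 J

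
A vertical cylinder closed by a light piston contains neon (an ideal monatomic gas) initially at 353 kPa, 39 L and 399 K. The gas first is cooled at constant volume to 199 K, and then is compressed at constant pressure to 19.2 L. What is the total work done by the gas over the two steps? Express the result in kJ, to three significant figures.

W_total ≈ -3.49 kJ

Step 1 (isochoric): W = 0 (constant volume).
After step 1: P = 176.1 kPa (V unchanged).
Step 2 (isobaric): W = PΔV = (176.1 kPa)(19.2 − 39 L) = -3486 J.
W_total = 0 − 3486 = -3486 J.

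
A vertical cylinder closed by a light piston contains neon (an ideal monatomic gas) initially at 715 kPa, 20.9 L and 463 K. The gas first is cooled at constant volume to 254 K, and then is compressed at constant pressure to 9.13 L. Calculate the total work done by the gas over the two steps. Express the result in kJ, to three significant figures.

Step 1 (isochoric): W = 0 (constant volume).
After step 1: P = 392.2 kPa (V unchanged).
Step 2 (isobaric): W = PΔV = (392.2 kPa)(9.13 − 20.9 L) = -4617 J.
W_total = 0 − 4617 = -4617 J.

W_total ≈ -4.62 kJ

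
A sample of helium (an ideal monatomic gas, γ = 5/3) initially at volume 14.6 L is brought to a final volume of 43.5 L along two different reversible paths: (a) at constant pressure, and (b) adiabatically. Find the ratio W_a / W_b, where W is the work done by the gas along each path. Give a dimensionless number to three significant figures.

W_a / W_b ≈ 2.55

Path (a) isobaric: W = P₁(V₂ − V₁) → W_a/(P₁V₁) = 1.979.
Path (b) adiabatic: W = P₁V₁(1 − (V₁/V₂)^(γ−1))/(γ−1) → W_b/(P₁V₁) = 0.7756.
W_a / W_b = 1.979 / 0.7756 = 2.552.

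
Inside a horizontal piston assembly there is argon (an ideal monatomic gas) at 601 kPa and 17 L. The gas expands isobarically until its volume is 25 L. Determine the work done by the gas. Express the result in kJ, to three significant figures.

Isobaric: W = P ΔV.
W = (601 kPa)(25 − 17 L) = (601)(8) = 4808 J.

W ≈ 4.81 kJ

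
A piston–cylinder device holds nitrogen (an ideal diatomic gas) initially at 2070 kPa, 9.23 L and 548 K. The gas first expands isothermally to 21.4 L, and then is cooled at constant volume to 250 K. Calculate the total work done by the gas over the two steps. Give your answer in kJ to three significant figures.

Step 1 (isothermal): W = P₁V₁ ln(V₂/V₁) = (19106) ln(21.4/9.23) = 16067 J.
Step 2 (isochoric): W = 0 (constant volume).
W_total = 16067 + 0 = 16067 J.

W_total ≈ 16.1 kJ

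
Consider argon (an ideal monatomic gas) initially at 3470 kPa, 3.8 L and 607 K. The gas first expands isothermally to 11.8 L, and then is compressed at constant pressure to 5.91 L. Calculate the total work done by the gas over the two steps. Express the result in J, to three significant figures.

W_total ≈ 8360 J

Step 1 (isothermal): W = P₁V₁ ln(V₂/V₁) = (13186) ln(11.8/3.8) = 14941 J.
After step 1: P = 1117 kPa, V = 11.8 L, T = 607 K.
Step 2 (isobaric): W = PΔV = (1117 kPa)(5.91 − 11.8 L) = -6582 J.
W_total = 14941 − 6582 = 8359 J.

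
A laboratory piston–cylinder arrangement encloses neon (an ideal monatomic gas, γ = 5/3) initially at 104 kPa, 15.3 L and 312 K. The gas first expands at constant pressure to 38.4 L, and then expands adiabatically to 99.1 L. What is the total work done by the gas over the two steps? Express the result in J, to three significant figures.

Step 1 (isobaric): W = PΔV = (104 kPa)(38.4 − 15.3 L) = 2402 J.
After step 1: P = 104 kPa, V = 38.4 L, T = 783.1 K.
Step 2 (adiabatic): W = (P₁V₁ − P₂V₂)/(γ−1) = (3994 − 2123)/0.667 = 2806 J.
W_total = 2402 + 2806 = 5209 J.

W_total ≈ 5210 J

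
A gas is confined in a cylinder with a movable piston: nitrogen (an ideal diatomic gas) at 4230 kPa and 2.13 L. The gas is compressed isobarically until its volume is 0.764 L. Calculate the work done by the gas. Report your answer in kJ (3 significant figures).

W ≈ -5.78 kJ

Isobaric: W = P ΔV.
W = (4230 kPa)(0.764 − 2.13 L) = (4230)(-1.366) = -5778 J.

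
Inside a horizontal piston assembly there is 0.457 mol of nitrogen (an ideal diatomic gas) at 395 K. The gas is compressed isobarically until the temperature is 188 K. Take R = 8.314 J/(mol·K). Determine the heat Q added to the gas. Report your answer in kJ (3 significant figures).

Q ≈ -2.75 kJ

Isobaric: W = nRΔT = (0.457)(8.314)(-207) = -786.5 J.
ΔU = nCᵥΔT with Cᵥ = 5R/2: ΔU = (0.457)(20.79)(-207) = -1966 J.
Q = ΔU + W = -1966 − 786.5 = -2753 J.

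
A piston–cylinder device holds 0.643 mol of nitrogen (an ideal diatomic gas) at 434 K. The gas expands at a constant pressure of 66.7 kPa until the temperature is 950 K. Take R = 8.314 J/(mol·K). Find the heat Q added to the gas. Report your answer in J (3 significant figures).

Isobaric: W = nRΔT = (0.643)(8.314)(516) = 2758 J.
ΔU = nCᵥΔT with Cᵥ = 5R/2: ΔU = (0.643)(20.79)(516) = 6896 J.
Q = ΔU + W = 6896 + 2758 = 9655 J.

Q ≈ 9650 J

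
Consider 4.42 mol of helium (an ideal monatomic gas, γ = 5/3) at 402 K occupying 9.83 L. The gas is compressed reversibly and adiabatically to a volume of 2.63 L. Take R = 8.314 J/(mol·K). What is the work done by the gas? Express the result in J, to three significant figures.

Adiabatic: TV^(γ−1) = const with γ = 5/3.
T₂ = T₁ (V₁/V₂)^(γ−1) = 402 × (9.83/2.63)^0.667 = 402 × 2.408 = 968.2 K.
W_by = nCᵥ(T₁ − T₂) = (4.42)(12.47)(402 − 968.2) = -31209 J.

W ≈ -31200 J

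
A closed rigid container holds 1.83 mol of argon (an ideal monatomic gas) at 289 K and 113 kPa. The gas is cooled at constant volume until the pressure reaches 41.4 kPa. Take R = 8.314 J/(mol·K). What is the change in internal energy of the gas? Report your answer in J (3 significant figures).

Constant volume ⇒ W = 0, so Q = ΔU = nCᵥΔT with Cᵥ = 3R/2 = 12.47 J/(mol·K).
At constant V, T₂/T₁ = P₂/P₁ ⇒ ΔT = T₁(P₂/P₁ − 1) = 289·(41.4/113 − 1) = -183.1 K.
ΔU = (1.83)(12.47)(-183.1) = -4179 J.

ΔU ≈ -4180 J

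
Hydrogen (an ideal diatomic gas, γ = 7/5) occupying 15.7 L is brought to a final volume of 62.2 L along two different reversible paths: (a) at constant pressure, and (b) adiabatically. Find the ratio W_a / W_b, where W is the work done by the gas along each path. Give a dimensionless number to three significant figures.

Path (a) isobaric: W = P₁(V₂ − V₁) → W_a/(P₁V₁) = 2.962.
Path (b) adiabatic: W = P₁V₁(1 − (V₁/V₂)^(γ−1))/(γ−1) → W_b/(P₁V₁) = 1.059.
W_a / W_b = 2.962 / 1.059 = 2.798.

W_a / W_b ≈ 2.80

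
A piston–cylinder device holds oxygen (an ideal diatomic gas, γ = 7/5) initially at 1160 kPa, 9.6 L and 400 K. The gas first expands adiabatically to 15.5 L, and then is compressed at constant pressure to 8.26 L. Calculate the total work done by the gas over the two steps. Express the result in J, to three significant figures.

W_total ≈ 560 J

Step 1 (adiabatic): W = (P₁V₁ − P₂V₂)/(γ−1) = (11136 − 9194)/0.4 = 4855 J.
After step 1: P = 593.2 kPa, V = 15.5 L, T = 330.2 K.
Step 2 (isobaric): W = PΔV = (593.2 kPa)(8.26 − 15.5 L) = -4294 J.
W_total = 4855 − 4294 = 560.5 J.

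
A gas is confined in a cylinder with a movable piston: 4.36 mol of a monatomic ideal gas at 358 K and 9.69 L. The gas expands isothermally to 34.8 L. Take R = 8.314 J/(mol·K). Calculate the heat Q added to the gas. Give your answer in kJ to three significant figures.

Q ≈ 16.6 kJ

Isothermal ⇒ ΔU = 0, so Q = W = nRT ln(V₂/V₁).
Q = (4.36)(8.314)(358) ln(34.8/9.69) = 12977 × 1.279 = 16592 J.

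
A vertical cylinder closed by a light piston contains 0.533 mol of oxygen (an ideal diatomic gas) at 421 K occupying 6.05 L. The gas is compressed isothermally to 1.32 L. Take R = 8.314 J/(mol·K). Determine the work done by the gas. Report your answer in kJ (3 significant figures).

Isothermal: W = nRT ln(V₂/V₁).
W = (0.533)(8.314)(421) × ln(1.32/6.05)
  = 1866 × -1.522
W_by_gas = -2840 J.

W ≈ -2.84 kJ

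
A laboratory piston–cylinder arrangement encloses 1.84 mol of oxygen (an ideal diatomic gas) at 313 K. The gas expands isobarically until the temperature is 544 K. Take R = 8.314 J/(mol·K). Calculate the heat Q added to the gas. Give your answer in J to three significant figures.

Isobaric: W = nRΔT = (1.84)(8.314)(231) = 3534 J.
ΔU = nCᵥΔT with Cᵥ = 5R/2: ΔU = (1.84)(20.79)(231) = 8834 J.
Q = ΔU + W = 8834 + 3534 = 12368 J.

Q ≈ 12400 J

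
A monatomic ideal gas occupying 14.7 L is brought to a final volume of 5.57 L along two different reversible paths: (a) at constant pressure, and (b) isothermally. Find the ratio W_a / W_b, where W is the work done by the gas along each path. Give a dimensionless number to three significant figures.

Path (a) isobaric: W = P₁(V₂ − V₁) → W_a/(P₁V₁) = -0.6211.
Path (b) isothermal: W = P₁V₁ ln(V₂/V₁) → W_b/(P₁V₁) = -0.9705.
W_a / W_b = -0.6211 / -0.9705 = 0.64.

W_a / W_b ≈ 0.640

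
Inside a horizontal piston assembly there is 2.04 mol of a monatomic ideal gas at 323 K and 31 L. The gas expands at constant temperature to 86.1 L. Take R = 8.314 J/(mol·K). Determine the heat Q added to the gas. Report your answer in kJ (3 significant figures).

Isothermal ⇒ ΔU = 0, so Q = W = nRT ln(V₂/V₁).
Q = (2.04)(8.314)(323) ln(86.1/31) = 5478 × 1.022 = 5596 J.

Q ≈ 5.60 kJ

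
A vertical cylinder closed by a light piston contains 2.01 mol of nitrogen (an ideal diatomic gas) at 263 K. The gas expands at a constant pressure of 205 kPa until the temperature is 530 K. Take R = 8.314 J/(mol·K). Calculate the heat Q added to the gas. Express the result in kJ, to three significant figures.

Isobaric: W = nRΔT = (2.01)(8.314)(267) = 4462 J.
ΔU = nCᵥΔT with Cᵥ = 5R/2: ΔU = (2.01)(20.79)(267) = 11155 J.
Q = ΔU + W = 11155 + 4462 = 15617 J.

Q ≈ 15.6 kJ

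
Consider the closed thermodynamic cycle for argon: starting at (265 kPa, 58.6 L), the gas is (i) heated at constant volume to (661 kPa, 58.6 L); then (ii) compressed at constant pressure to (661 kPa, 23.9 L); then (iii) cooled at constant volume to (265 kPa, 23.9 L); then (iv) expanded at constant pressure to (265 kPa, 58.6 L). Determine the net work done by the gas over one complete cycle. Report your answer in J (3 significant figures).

W_net ≈ -13700 J

Constant-volume legs do no work.
W(ii) = (661)(23.9 − 58.6) = -22937 J; W(iv) = (265)(58.6 − 23.9) = 9196 J.
W_net = -22937 + 9196 = -13741 J (the counter-clockwise enclosed area).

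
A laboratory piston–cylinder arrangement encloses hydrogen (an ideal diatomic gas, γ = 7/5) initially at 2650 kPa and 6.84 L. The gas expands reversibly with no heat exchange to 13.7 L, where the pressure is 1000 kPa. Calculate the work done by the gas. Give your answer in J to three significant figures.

Adiabatic: W = (P₁V₁ − P₂V₂)/(γ − 1) with γ = 7/5.
P₁V₁ = 18126 J, P₂V₂ = 13700 J.
W = (18126 − 13700) / 0.4 = 11065 J.

W ≈ 11100 J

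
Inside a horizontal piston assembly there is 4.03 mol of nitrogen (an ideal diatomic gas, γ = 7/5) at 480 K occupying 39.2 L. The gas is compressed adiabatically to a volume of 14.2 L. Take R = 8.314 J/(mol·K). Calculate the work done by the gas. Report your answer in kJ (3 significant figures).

Adiabatic: TV^(γ−1) = const with γ = 7/5.
T₂ = T₁ (V₁/V₂)^(γ−1) = 480 × (39.2/14.2)^0.4 = 480 × 1.501 = 720.5 K.
W_by = nCᵥ(T₁ − T₂) = (4.03)(20.79)(480 − 720.5) = -20146 J.

W ≈ -20.1 kJ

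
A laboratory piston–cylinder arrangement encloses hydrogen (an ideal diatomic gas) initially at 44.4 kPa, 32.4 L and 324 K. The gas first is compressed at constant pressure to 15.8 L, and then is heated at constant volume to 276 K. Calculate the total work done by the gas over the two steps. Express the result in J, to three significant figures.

Step 1 (isobaric): W = PΔV = (44.4 kPa)(15.8 − 32.4 L) = -737 J.
Step 2 (isochoric): W = 0 (constant volume).
W_total = -737 + 0 = -737 J.

W_total ≈ -737 J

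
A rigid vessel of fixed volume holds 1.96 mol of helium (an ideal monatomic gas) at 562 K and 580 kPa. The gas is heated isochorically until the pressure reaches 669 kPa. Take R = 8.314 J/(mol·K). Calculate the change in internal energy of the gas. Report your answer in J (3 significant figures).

ΔU ≈ 2110 J

Constant volume ⇒ W = 0, so Q = ΔU = nCᵥΔT with Cᵥ = 3R/2 = 12.47 J/(mol·K).
At constant V, T₂/T₁ = P₂/P₁ ⇒ ΔT = T₁(P₂/P₁ − 1) = 562·(669/580 − 1) = 86.24 K.
ΔU = (1.96)(12.47)(86.24) = 2108 J.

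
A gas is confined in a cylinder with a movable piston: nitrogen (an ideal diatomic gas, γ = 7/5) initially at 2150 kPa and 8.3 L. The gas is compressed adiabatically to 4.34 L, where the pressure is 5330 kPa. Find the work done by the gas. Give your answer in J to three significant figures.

W ≈ -13200 J

Adiabatic: W = (P₁V₁ − P₂V₂)/(γ − 1) with γ = 7/5.
P₁V₁ = 17845 J, P₂V₂ = 23132 J.
W = (17845 − 23132) / 0.4 = -13218 J.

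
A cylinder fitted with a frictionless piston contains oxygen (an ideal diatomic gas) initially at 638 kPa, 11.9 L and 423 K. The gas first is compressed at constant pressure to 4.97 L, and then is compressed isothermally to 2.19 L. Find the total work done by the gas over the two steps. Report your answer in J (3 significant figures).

W_total ≈ -7020 J

Step 1 (isobaric): W = PΔV = (638 kPa)(4.97 − 11.9 L) = -4421 J.
After step 1: P = 638 kPa, V = 4.97 L, T = 176.7 K.
Step 2 (isothermal): W = P₁V₁ ln(V₂/V₁) = (3171) ln(2.19/4.97) = -2599 J.
W_total = -4421 − 2599 = -7020 J.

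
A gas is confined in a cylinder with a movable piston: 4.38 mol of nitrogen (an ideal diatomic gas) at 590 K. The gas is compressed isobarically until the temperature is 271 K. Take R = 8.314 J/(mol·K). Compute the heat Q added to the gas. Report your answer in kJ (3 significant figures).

Isobaric: W = nRΔT = (4.38)(8.314)(-319) = -11616 J.
ΔU = nCᵥΔT with Cᵥ = 5R/2: ΔU = (4.38)(20.79)(-319) = -29041 J.
Q = ΔU + W = -29041 − 11616 = -40658 J.

Q ≈ -40.7 kJ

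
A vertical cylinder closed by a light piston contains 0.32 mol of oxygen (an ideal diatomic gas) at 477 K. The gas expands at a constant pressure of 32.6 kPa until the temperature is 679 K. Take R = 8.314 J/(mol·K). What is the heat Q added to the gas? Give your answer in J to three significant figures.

Q ≈ 1880 J

Isobaric: W = nRΔT = (0.32)(8.314)(202) = 537.4 J.
ΔU = nCᵥΔT with Cᵥ = 5R/2: ΔU = (0.32)(20.79)(202) = 1344 J.
Q = ΔU + W = 1344 + 537.4 = 1881 J.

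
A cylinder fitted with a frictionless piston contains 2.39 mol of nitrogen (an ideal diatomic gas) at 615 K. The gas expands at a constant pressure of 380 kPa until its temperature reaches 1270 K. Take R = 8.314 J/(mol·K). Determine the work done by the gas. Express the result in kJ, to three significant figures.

W ≈ 13.0 kJ

Isobaric: W = P ΔV = nR ΔT.
W = (2.39)(8.314)(1270 − 615) = 13015 J.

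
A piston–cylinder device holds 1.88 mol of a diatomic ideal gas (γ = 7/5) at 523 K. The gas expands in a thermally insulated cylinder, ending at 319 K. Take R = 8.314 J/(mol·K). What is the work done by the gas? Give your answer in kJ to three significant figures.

W ≈ 7.97 kJ

Adiabatic ⇒ Q = 0, so W_by = −ΔU = nCᵥ(T₁ − T₂).
Cᵥ = 5R/2 = 20.79 J/(mol·K).
W = (1.88)(20.79)(523 − 319) = 7971 J.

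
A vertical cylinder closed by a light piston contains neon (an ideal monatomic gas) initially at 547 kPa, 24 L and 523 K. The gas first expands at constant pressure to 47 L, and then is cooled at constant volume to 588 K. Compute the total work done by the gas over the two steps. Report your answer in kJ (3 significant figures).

Step 1 (isobaric): W = PΔV = (547 kPa)(47 − 24 L) = 12581 J.
Step 2 (isochoric): W = 0 (constant volume).
W_total = 12581 + 0 = 12581 J.

W_total ≈ 12.6 kJ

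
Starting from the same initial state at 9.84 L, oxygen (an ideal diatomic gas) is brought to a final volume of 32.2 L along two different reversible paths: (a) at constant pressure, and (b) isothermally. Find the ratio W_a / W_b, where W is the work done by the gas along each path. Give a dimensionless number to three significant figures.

Path (a) isobaric: W = P₁(V₂ − V₁) → W_a/(P₁V₁) = 2.272.
Path (b) isothermal: W = P₁V₁ ln(V₂/V₁) → W_b/(P₁V₁) = 1.186.
W_a / W_b = 2.272 / 1.186 = 1.917.

W_a / W_b ≈ 1.92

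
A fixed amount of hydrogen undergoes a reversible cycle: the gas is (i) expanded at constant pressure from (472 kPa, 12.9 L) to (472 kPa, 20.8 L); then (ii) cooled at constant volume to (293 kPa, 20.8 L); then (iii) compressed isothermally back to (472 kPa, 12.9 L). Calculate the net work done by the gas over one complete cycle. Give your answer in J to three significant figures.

Leg (i): W = PΔV = (472)(20.8 − 12.9) = 3729 J.
Leg (ii): W = 0.
Leg (iii): W = PᵢVᵢ ln(V_f/Vᵢ) = (6094) ln(12.9/20.8) = -2911 J.
W_net = 3729 − 2911 = 817.3 J.

W_net ≈ 817 J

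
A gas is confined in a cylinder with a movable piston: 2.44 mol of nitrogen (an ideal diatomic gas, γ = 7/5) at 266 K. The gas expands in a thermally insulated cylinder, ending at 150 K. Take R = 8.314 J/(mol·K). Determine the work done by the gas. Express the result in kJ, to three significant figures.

Adiabatic ⇒ Q = 0, so W_by = −ΔU = nCᵥ(T₁ − T₂).
Cᵥ = 5R/2 = 20.79 J/(mol·K).
W = (2.44)(20.79)(266 − 150) = 5883 J.

W ≈ 5.88 kJ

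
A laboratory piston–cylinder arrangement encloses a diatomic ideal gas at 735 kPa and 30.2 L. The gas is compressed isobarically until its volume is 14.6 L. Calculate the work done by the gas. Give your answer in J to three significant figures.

Isobaric: W = P ΔV.
W = (735 kPa)(14.6 − 30.2 L) = (735)(-15.6) = -11466 J.

W ≈ -11500 J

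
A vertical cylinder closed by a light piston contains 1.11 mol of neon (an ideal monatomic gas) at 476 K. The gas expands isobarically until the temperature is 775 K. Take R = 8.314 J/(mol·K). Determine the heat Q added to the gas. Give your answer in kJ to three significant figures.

Isobaric: W = nRΔT = (1.11)(8.314)(299) = 2759 J.
ΔU = nCᵥΔT with Cᵥ = 3R/2: ΔU = (1.11)(12.47)(299) = 4139 J.
Q = ΔU + W = 4139 + 2759 = 6898 J.

Q ≈ 6.90 kJ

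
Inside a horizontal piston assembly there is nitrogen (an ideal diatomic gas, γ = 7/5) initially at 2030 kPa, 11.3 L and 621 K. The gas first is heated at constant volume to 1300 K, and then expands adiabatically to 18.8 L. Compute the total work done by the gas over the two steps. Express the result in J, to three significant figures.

W_total ≈ 22100 J

Step 1 (isochoric): W = 0 (constant volume).
After step 1: P = 4250 kPa (V unchanged).
Step 2 (adiabatic): W = (P₁V₁ − P₂V₂)/(γ−1) = (48020 − 39174)/0.4 = 22117 J.
W_total = 0 + 22117 = 22117 J.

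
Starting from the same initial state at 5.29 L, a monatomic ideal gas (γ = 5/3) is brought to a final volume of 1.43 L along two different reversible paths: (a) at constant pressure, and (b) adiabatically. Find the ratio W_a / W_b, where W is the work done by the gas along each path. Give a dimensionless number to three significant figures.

Path (a) isobaric: W = P₁(V₂ − V₁) → W_a/(P₁V₁) = -0.7297.
Path (b) adiabatic: W = P₁V₁(1 − (V₁/V₂)^(γ−1))/(γ−1) → W_b/(P₁V₁) = -2.088.
W_a / W_b = -0.7297 / -2.088 = 0.3495.

W_a / W_b ≈ 0.349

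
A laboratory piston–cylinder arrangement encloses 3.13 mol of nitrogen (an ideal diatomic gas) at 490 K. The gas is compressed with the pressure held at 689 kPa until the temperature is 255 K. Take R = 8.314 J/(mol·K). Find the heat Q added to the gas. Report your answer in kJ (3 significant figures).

Isobaric: W = nRΔT = (3.13)(8.314)(-235) = -6115 J.
ΔU = nCᵥΔT with Cᵥ = 5R/2: ΔU = (3.13)(20.79)(-235) = -15288 J.
Q = ΔU + W = -15288 − 6115 = -21404 J.

Q ≈ -21.4 kJ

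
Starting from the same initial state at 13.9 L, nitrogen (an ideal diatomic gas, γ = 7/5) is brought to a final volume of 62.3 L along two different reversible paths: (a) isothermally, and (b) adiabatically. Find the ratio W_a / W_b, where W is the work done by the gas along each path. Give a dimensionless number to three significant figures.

W_a / W_b ≈ 1.33

Path (a) isothermal: W = P₁V₁ ln(V₂/V₁) → W_a/(P₁V₁) = 1.5.
Path (b) adiabatic: W = P₁V₁(1 − (V₁/V₂)^(γ−1))/(γ−1) → W_b/(P₁V₁) = 1.128.
W_a / W_b = 1.5 / 1.128 = 1.33.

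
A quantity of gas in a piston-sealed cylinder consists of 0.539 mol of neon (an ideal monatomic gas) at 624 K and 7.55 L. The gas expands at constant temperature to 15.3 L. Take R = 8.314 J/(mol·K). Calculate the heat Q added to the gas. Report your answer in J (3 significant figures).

Isothermal ⇒ ΔU = 0, so Q = W = nRT ln(V₂/V₁).
Q = (0.539)(8.314)(624) ln(15.3/7.55) = 2796 × 0.7063 = 1975 J.

Q ≈ 1980 J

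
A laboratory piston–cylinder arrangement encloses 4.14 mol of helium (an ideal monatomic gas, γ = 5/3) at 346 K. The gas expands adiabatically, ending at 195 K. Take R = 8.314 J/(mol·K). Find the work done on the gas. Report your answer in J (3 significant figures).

W ≈ -7800 J

Adiabatic ⇒ Q = 0, so W_by = −ΔU = nCᵥ(T₁ − T₂).
Cᵥ = 3R/2 = 12.47 J/(mol·K).
W = (4.14)(12.47)(346 − 195) = 7796 J.
Work on gas = −W_by = -7796 J.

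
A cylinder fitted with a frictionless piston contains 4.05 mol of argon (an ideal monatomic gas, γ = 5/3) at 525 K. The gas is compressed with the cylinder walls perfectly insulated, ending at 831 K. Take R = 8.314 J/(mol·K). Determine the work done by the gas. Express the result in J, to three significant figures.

Adiabatic ⇒ Q = 0, so W_by = −ΔU = nCᵥ(T₁ − T₂).
Cᵥ = 3R/2 = 12.47 J/(mol·K).
W = (4.05)(12.47)(525 − 831) = -15455 J.

W ≈ -15500 J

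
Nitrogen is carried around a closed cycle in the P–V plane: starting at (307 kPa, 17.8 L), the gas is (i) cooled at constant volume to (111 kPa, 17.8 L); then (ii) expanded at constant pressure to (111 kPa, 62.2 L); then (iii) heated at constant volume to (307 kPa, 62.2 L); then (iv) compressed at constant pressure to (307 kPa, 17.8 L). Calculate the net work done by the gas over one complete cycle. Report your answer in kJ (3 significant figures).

W_net ≈ -8.70 kJ

Constant-volume legs do no work.
W(ii) = (111)(62.2 − 17.8) = 4928 J; W(iv) = (307)(17.8 − 62.2) = -13631 J.
W_net = 4928 − 13631 = -8702 J (the counter-clockwise enclosed area).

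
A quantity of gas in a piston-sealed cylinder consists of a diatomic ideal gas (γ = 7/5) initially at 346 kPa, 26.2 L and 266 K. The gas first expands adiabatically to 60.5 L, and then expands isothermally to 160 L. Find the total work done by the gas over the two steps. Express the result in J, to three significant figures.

Step 1 (adiabatic): W = (P₁V₁ − P₂V₂)/(γ−1) = (9065 − 6486)/0.4 = 6447 J.
After step 1: P = 107.2 kPa, V = 60.5 L, T = 190.3 K.
Step 2 (isothermal): W = P₁V₁ ln(V₂/V₁) = (6486) ln(160/60.5) = 6308 J.
W_total = 6447 + 6308 = 12755 J.

W_total ≈ 12800 J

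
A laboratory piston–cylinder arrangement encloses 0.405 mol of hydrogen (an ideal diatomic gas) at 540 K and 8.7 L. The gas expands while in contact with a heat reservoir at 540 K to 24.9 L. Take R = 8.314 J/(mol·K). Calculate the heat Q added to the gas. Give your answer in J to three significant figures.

Q ≈ 1910 J

Isothermal ⇒ ΔU = 0, so Q = W = nRT ln(V₂/V₁).
Q = (0.405)(8.314)(540) ln(24.9/8.7) = 1818 × 1.052 = 1912 J.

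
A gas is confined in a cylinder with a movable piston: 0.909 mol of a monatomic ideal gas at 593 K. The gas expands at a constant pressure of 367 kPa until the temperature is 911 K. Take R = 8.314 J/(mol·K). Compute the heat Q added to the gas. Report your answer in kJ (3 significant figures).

Q ≈ 6.01 kJ

Isobaric: W = nRΔT = (0.909)(8.314)(318) = 2403 J.
ΔU = nCᵥΔT with Cᵥ = 3R/2: ΔU = (0.909)(12.47)(318) = 3605 J.
Q = ΔU + W = 3605 + 2403 = 6008 J.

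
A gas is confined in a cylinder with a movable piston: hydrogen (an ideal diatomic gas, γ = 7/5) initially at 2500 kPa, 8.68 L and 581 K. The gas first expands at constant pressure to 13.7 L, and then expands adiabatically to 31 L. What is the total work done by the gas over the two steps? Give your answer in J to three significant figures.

W_total ≈ 36400 J

Step 1 (isobaric): W = PΔV = (2500 kPa)(13.7 − 8.68 L) = 12550 J.
After step 1: P = 2500 kPa, V = 13.7 L, T = 917 K.
Step 2 (adiabatic): W = (P₁V₁ − P₂V₂)/(γ−1) = (34250 − 24706)/0.4 = 23860 J.
W_total = 12550 + 23860 = 36410 J.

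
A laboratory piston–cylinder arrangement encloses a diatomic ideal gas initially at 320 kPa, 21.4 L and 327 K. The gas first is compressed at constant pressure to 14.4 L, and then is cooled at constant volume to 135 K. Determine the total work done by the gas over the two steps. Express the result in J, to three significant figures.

W_total ≈ -2240 J

Step 1 (isobaric): W = PΔV = (320 kPa)(14.4 − 21.4 L) = -2240 J.
Step 2 (isochoric): W = 0 (constant volume).
W_total = -2240 + 0 = -2240 J.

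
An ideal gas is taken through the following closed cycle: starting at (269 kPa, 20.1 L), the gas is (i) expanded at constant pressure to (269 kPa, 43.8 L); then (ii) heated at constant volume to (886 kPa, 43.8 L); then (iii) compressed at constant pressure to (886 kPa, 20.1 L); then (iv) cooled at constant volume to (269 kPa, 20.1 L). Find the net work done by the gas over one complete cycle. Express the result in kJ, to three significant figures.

W_net ≈ -14.6 kJ

Constant-volume legs do no work.
W(i) = (269)(43.8 − 20.1) = 6375 J; W(iii) = (886)(20.1 − 43.8) = -20998 J.
W_net = 6375 − 20998 = -14623 J (the counter-clockwise enclosed area).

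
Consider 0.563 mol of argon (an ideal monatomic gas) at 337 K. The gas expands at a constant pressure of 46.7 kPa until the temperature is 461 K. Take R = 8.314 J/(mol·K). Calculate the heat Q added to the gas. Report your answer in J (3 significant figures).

Isobaric: W = nRΔT = (0.563)(8.314)(124) = 580.4 J.
ΔU = nCᵥΔT with Cᵥ = 3R/2: ΔU = (0.563)(12.47)(124) = 870.6 J.
Q = ΔU + W = 870.6 + 580.4 = 1451 J.

Q ≈ 1450 J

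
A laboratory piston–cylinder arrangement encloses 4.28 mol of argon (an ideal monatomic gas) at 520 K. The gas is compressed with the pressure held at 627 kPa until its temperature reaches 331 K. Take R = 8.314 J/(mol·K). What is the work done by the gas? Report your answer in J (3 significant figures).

W ≈ -6730 J

Isobaric: W = P ΔV = nR ΔT.
W = (4.28)(8.314)(331 − 520) = -6725 J.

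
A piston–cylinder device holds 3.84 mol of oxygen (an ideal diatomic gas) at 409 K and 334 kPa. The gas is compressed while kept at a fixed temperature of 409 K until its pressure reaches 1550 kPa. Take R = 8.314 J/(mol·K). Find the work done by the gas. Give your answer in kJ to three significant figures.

W ≈ -20.0 kJ

Isothermal process: W = nRT ln(V₂/V₁) = nRT ln(P₁/P₂).
W = (3.84)(8.314)(409) × ln(334/1550)
  = 13058 × ln(0.2155) = 13058 × -1.535
W_by_gas = -20042 J.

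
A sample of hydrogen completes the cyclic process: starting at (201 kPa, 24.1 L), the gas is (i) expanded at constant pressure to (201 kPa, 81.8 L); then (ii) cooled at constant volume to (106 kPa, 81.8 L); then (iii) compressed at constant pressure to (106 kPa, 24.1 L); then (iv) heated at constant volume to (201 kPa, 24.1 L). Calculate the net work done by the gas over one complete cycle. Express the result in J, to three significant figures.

Constant-volume legs do no work.
W(i) = (201)(81.8 − 24.1) = 11598 J; W(iii) = (106)(24.1 − 81.8) = -6116 J.
W_net = 11598 − 6116 = 5481 J (the clockwise enclosed area).

W_net ≈ 5480 J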